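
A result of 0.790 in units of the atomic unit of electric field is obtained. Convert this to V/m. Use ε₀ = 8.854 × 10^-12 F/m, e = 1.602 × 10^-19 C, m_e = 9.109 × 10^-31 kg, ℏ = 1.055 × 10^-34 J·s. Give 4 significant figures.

4.053 × 10^11 V/m

One atomic unit of electric field: E_au = E_h/(e a₀) = m_e²e⁵/((4πε₀)³ℏ⁴) = 5.131 × 10^11 V/m.
0.790 × 5.131 × 10^11 V/m = 4.053 × 10^11 V/m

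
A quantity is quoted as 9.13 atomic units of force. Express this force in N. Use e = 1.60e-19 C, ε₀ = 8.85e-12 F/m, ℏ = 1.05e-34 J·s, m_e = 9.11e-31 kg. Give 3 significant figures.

One atomic unit of force: F_au = E_h/a₀ = m_e²e⁶/((4πε₀)³ℏ⁴) = 8.33e-8 N.
9.13 × 8.33e-8 N = 7.60e-7 N

7.60e-7 N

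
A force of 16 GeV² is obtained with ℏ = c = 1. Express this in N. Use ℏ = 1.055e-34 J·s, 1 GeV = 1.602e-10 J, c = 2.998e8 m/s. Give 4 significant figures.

1.298e7 N

Force is [E]/[L] = [E]²/(ℏc); restore (ℏc)⁻¹.
1 GeV² → 1/(ℏc) × (1 GeV in J)² = 8.114e5 N.
Result: 16 × 8.114e5 = 1.298e7 N.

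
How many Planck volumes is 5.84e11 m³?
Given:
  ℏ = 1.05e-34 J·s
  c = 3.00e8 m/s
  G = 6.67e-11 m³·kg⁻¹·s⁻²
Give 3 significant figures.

1.40e116

Planck volume: V_P = (ℏG/c³)^(3/2) = 4.18e-105 m³.
5.84e11 / 4.18e-105 = 1.40e116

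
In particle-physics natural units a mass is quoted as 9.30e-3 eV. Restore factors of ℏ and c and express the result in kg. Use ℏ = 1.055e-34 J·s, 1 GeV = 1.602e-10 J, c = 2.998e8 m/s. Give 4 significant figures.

Mass is [E]/c²; divide by c².
1 GeV → 1/c² × (1 GeV in J) = 1.782e-27 kg.
Convert the energy scale: 9.30e-3 eV = 9.30e-12 GeV.
Result: 9.30e-12 × 1.782e-27 = 1.658e-38 kg.

1.658e-38 kg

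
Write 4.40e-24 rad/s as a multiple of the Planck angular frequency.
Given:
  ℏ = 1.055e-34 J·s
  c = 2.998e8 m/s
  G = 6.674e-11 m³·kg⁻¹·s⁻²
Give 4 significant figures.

2.372e-67

Planck angular frequency: ω_P = √(c⁵/(ℏG)) = 1.855e43 rad/s.
4.40e-24 / 1.855e43 = 2.372e-67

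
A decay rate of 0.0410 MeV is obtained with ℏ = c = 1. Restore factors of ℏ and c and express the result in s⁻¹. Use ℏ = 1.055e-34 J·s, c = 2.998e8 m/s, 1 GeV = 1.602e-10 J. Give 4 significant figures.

6.226e19 s⁻¹

A rate is [E]/ℏ; divide by ℏ.
1 GeV → 1/ℏ × (1 GeV in J) = 1.518e24 s⁻¹.
Convert the energy scale: 0.0410 MeV = 4.10e-5 GeV.
Result: 4.10e-5 × 1.518e24 = 6.226e19 s⁻¹.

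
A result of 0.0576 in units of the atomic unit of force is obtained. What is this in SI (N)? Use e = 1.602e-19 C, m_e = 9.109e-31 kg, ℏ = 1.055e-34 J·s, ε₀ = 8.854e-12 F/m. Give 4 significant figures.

4.735e-9 N

One atomic unit of force: F_au = E_h/a₀ = m_e²e⁶/((4πε₀)³ℏ⁴) = 8.220e-8 N.
0.0576 × 8.220e-8 N = 4.735e-9 N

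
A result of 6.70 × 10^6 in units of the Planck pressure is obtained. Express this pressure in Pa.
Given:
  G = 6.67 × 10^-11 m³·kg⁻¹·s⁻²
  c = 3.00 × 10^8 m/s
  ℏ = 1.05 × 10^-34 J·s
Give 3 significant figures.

3.14 × 10^120 Pa

One Planck pressure: p_P = c⁷/(ℏG²) = 4.68 × 10^113 Pa.
6.70 × 10^6 × 4.68 × 10^113 Pa = 3.14 × 10^120 Pa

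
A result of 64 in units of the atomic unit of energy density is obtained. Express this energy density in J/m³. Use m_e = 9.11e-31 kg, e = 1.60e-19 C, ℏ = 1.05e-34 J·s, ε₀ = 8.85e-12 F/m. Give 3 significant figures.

One atomic unit of energy density: u_au = E_h/a₀³ = m_e⁴e¹⁰/((4πε₀)⁵ℏ⁸) = 3.01e13 J/m³.
64 × 3.01e13 J/m³ = 1.93e15 J/m³

1.93e15 J/m³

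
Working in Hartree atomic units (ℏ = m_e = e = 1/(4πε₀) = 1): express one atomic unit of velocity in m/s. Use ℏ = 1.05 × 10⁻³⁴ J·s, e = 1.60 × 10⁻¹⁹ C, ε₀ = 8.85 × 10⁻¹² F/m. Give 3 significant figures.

The unique combination of the constants set to 1 with dimensions of velocity is v_au = e²/(4πε₀ℏ).
  = 2.56 × 10⁻³⁸ / 1.17 × 10⁻⁴⁴
  = 2.19 × 10⁶ m/s

2.19 × 10⁶ m/s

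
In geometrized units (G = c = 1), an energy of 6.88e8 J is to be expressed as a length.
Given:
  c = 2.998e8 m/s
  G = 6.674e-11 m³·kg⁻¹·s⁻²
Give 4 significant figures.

5.684e-36 m

Energy → length via G/c⁴.
6.88e8 J × (G/c⁴) = 5.684e-36 m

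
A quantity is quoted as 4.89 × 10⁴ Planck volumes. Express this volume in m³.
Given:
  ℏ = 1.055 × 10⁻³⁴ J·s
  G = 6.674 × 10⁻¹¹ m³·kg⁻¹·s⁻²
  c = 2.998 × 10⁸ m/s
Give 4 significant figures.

One Planck volume: V_P = (ℏG/c³)^(3/2) = 4.224 × 10⁻¹⁰⁵ m³.
4.89 × 10⁴ × 4.224 × 10⁻¹⁰⁵ m³ = 2.065 × 10⁻¹⁰⁰ m³

2.065 × 10⁻¹⁰⁰ m³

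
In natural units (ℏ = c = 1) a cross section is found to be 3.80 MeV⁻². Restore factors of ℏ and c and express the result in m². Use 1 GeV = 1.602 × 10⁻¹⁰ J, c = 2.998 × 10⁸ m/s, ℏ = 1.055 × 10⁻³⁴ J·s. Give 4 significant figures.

Area is [L]² = [E]⁻²·(ℏc)²; restore (ℏc)².
1 GeV⁻² → (ℏc)² × (1 GeV in J)⁻² = 3.898 × 10⁻³² m².
Convert the energy scale: 3.80 MeV⁻² = 3.80 × 10⁶ GeV⁻².
Result: 3.80 × 10⁶ × 3.898 × 10⁻³² = 1.481 × 10⁻²⁵ m².

1.481 × 10⁻²⁵ m²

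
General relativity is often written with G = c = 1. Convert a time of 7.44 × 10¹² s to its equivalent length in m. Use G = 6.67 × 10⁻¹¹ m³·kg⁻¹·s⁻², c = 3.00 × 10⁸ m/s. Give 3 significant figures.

Time → length via c.
7.44 × 10¹² s × (c) = 2.23 × 10²¹ m

2.23 × 10²¹ m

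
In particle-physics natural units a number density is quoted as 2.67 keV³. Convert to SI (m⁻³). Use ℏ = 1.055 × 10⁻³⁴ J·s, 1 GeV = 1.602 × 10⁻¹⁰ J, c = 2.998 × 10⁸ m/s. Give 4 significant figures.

Number density is [L]⁻³ = [E]³/(ℏc)³.
1 GeV³ → 1/(ℏc)³ × (1 GeV in J)³ = 1.299 × 10⁴⁷ m⁻³.
Convert the energy scale: 2.67 keV³ = 2.67 × 10⁻¹⁸ GeV³.
Result: 2.67 × 10⁻¹⁸ × 1.299 × 10⁴⁷ = 3.469 × 10²⁹ m⁻³.

3.469 × 10²⁹ m⁻³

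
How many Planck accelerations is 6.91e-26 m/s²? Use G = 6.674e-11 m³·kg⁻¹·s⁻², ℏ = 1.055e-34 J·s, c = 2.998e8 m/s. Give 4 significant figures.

1.243e-77

Planck acceleration: a_P = √(c⁷/(ℏG)) = 5.560e51 m/s².
6.91e-26 / 5.560e51 = 1.243e-77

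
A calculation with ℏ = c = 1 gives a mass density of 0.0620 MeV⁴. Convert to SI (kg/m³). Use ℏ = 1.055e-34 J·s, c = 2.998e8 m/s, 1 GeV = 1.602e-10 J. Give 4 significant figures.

Mass density is [E]/(c²[L]³) = [E]⁴/(ℏ³c⁵).
1 GeV⁴ → 1/(ℏ³c⁵) × (1 GeV in J)⁴ = 2.316e20 kg/m³.
Convert the energy scale: 0.0620 MeV⁴ = 6.20e-14 GeV⁴.
Result: 6.20e-14 × 2.316e20 = 1.436e7 kg/m³.

1.436e7 kg/m³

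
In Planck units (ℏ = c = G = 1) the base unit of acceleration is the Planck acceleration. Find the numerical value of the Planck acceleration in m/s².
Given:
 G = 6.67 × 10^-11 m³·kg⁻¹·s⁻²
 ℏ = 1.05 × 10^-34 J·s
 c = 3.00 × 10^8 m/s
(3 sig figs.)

5.59 × 10^51 m/s²

a_P = √(c⁷/(ℏG))
  = √(3.12 × 10^103)
  = 5.59 × 10^51 m/s²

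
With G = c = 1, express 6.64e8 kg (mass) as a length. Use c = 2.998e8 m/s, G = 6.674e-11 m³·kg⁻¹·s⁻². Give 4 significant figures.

4.931e-19 m

In G = c = 1 units mass has dimensions of length; the conversion factor is G/c².
6.64e8 kg × (G/c²) = 4.931e-19 m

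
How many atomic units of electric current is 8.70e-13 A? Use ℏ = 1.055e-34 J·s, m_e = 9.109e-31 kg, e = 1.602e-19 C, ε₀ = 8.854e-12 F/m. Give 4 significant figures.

1.316e-10

atomic unit of electric current: I_au = e E_h/ℏ = m_e e⁵/((4πε₀)²ℏ³) = 6.612e-3 A.
8.70e-13 / 6.612e-3 = 1.316e-10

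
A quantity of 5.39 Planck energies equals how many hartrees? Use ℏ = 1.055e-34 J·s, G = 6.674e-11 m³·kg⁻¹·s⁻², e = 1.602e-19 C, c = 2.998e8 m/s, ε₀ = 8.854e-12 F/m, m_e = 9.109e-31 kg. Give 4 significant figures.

Planck energy: E_P = √(ℏc⁵/G) = 1.957e9 J
hartree: E_h = m_e e⁴/(4πε₀ℏ)² = 4.354e-18 J
5.39 × 1.957e9 / 4.354e-18 = 2.422e27

2.422e27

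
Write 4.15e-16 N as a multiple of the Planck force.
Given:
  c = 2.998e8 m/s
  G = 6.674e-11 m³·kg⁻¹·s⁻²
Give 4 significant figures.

3.429e-60

Planck force: F_P = c⁴/G = 1.210e44 N.
4.15e-16 / 1.210e44 = 3.429e-60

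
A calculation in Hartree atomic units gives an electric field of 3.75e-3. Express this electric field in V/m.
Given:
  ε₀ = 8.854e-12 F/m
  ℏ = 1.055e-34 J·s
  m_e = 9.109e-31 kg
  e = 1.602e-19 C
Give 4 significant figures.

1.924e9 V/m

One atomic unit of electric field: E_au = E_h/(e a₀) = m_e²e⁵/((4πε₀)³ℏ⁴) = 5.131e11 V/m.
3.75e-3 × 5.131e11 V/m = 1.924e9 V/m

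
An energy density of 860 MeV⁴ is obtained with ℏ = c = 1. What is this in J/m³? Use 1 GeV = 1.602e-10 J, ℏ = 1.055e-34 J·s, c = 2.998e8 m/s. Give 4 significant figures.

1.790e28 J/m³

[E]/[L]³ = [E]⁴/(ℏc)³; restore (ℏc)⁻³.
1 GeV⁴ → 1/(ℏc)³ × (1 GeV in J)⁴ = 2.082e37 J/m³.
Convert the energy scale: 860 MeV⁴ = 8.60e-10 GeV⁴.
Result: 8.60e-10 × 2.082e37 = 1.790e28 J/m³.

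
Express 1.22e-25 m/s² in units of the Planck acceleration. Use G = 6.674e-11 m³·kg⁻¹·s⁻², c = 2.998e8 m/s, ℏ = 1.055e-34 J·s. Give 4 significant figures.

2.194e-77

Planck acceleration: a_P = √(c⁷/(ℏG)) = 5.560e51 m/s².
1.22e-25 / 5.560e51 = 2.194e-77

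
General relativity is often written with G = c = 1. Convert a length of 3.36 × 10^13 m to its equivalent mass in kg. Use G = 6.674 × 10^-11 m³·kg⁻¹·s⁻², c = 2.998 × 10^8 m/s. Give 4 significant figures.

Length → mass via c²/G.
3.36 × 10^13 m × (c²/G) = 4.525 × 10^40 kg

4.525 × 10^40 kg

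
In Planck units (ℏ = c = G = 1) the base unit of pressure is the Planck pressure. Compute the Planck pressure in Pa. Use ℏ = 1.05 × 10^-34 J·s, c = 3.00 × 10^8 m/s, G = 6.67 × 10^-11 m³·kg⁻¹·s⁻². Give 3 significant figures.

p_P = c⁷/(ℏG²)
  = 2.19 × 10^59 / 4.67 × 10^-55
  = 4.68 × 10^113 Pa

4.68 × 10^113 Pa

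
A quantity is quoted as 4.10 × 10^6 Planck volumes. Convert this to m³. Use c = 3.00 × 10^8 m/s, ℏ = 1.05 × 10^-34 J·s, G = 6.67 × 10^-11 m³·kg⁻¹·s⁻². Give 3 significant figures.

1.71 × 10^-98 m³

One Planck volume: V_P = (ℏG/c³)^(3/2) = 4.18 × 10^-105 m³.
4.10 × 10^6 × 4.18 × 10^-105 m³ = 1.71 × 10^-98 m³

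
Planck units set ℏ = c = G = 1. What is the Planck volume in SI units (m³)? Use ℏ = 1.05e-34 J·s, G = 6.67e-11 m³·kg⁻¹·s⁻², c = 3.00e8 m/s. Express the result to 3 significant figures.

4.18e-105 m³

From ℏ = c = G = 1 the volume scale is V_P = (ℏG/c³)^(3/2).
  = √(1.75e-209)
  = 4.18e-105 m³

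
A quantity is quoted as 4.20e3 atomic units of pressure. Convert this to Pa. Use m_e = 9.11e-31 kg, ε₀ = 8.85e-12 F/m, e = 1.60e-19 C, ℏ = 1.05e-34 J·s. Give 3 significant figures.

One atomic unit of pressure: P_au = E_h/a₀³ = m_e⁴e¹⁰/((4πε₀)⁵ℏ⁸) = 3.01e13 Pa.
4.20e3 × 3.01e13 Pa = 1.27e17 Pa

1.27e17 Pa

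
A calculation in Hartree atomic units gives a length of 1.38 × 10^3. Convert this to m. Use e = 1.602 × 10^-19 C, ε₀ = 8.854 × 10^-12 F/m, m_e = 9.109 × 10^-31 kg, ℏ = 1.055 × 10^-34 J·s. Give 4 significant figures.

7.310 × 10^-8 m

One Bohr radius: a₀ = 4πε₀ℏ²/(m_e e²) = 5.297 × 10^-11 m.
1.38 × 10^3 × 5.297 × 10^-11 m = 7.310 × 10^-8 m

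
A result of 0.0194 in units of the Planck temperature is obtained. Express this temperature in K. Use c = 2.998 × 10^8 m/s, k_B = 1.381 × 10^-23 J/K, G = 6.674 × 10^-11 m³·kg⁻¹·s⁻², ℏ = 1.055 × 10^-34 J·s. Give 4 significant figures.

One Planck temperature: T_P = √(ℏc⁵/G) / k_B = 1.417 × 10^32 K.
0.0194 × 1.417 × 10^32 K = 2.749 × 10^30 K

2.749 × 10^30 K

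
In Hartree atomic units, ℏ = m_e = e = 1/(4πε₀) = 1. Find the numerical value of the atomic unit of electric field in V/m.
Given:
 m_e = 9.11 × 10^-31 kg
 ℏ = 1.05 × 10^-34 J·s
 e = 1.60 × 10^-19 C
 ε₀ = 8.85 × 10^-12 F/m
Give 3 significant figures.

Dimensional analysis gives E_au = E_h/(e a₀) = m_e²e⁵/((4πε₀)³ℏ⁴).
E_h = 4.38 × 10^-18 J
a₀ = 5.26 × 10^-11 m
E_h/(e·a₀) = 5.20 × 10^11 V/m

5.20 × 10^11 V/m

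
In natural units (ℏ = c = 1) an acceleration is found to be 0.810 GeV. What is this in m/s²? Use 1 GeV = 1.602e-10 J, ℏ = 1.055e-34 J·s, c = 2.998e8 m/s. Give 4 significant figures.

3.687e32 m/s²

Acceleration is [L]/[T]² = c·[E]/ℏ.
1 GeV → c/ℏ × (1 GeV in J) = 4.552e32 m/s².
Result: 0.810 × 4.552e32 = 3.687e32 m/s².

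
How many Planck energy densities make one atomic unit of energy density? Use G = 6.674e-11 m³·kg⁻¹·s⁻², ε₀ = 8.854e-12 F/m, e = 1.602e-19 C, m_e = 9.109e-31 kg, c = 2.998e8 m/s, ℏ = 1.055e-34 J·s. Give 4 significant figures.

6.323e-101

atomic unit of energy density: u_au = E_h/a₀³ = m_e⁴e¹⁰/((4πε₀)⁵ℏ⁸) = 2.929e13 J/m³
Planck energy density: u_P = c⁷/(ℏG²) = 4.632e113 J/m³
ratio = 2.929e13 / 4.632e113 = 6.323e-101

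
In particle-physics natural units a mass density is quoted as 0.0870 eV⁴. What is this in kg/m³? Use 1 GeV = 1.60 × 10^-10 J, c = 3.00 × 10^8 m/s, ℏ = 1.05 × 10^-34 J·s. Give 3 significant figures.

2.03 × 10^-17 kg/m³

Mass density is [E]/(c²[L]³) = [E]⁴/(ℏ³c⁵).
1 GeV⁴ → 1/(ℏ³c⁵) × (1 GeV in J)⁴ = 2.33 × 10^20 kg/m³.
Convert the energy scale: 0.0870 eV⁴ = 8.70 × 10^-38 GeV⁴.
Result: 8.70 × 10^-38 × 2.33 × 10^20 = 2.03 × 10^-17 kg/m³.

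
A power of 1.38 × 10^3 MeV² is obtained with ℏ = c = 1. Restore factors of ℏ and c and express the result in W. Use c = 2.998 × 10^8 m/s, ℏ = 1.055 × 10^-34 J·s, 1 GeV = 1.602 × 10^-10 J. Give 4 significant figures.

Power is [E]/[T] = [E]²/ℏ.
1 GeV² → 1/ℏ × (1 GeV in J)² = 2.433 × 10^14 W.
Convert the energy scale: 1.38 × 10^3 MeV² = 1.38 × 10^-3 GeV².
Result: 1.38 × 10^-3 × 2.433 × 10^14 = 3.357 × 10^11 W.

3.357 × 10^11 W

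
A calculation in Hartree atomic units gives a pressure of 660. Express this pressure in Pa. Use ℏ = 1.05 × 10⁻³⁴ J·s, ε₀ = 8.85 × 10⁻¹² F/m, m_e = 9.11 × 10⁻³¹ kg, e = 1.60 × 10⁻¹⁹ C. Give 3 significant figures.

One atomic unit of pressure: P_au = E_h/a₀³ = m_e⁴e¹⁰/((4πε₀)⁵ℏ⁸) = 3.01 × 10¹³ Pa.
660 × 3.01 × 10¹³ Pa = 1.99 × 10¹⁶ Pa

1.99 × 10¹⁶ Pa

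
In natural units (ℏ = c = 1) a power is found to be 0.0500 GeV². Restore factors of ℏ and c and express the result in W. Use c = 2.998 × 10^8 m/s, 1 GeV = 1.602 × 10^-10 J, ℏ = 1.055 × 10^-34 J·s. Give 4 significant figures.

Power is [E]/[T] = [E]²/ℏ.
1 GeV² → 1/ℏ × (1 GeV in J)² = 2.433 × 10^14 W.
Result: 0.0500 × 2.433 × 10^14 = 1.216 × 10^13 W.

1.216 × 10^13 W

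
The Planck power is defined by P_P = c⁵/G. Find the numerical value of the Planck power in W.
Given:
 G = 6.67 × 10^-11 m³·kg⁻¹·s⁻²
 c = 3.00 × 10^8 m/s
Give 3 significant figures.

3.64 × 10^52 W

P_P = c⁵/G
  = 2.43 × 10^42 / 6.67 × 10^-11
  = 3.64 × 10^52 W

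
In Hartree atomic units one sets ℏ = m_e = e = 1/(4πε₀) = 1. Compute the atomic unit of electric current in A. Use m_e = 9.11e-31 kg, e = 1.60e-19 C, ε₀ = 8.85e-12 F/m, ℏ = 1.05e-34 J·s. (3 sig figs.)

I_au = e E_h/ℏ = m_e e⁵/((4πε₀)²ℏ³)
E_h = 4.38e-18 J
e·E_h/ℏ = 6.67e-3 A

6.67e-3 A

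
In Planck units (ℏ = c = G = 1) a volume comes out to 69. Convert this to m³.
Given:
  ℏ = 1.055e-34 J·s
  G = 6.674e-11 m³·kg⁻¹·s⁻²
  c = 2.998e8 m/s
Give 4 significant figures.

2.915e-103 m³

One Planck volume: V_P = (ℏG/c³)^(3/2) = 4.224e-105 m³.
69 × 4.224e-105 m³ = 2.915e-103 m³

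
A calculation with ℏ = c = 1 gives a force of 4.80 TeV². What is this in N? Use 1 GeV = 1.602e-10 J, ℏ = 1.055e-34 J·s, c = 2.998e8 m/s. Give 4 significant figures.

3.895e12 N

Force is [E]/[L] = [E]²/(ℏc); restore (ℏc)⁻¹.
1 GeV² → 1/(ℏc) × (1 GeV in J)² = 8.114e5 N.
Convert the energy scale: 4.80 TeV² = 4.80e6 GeV².
Result: 4.80e6 × 8.114e5 = 3.895e12 N.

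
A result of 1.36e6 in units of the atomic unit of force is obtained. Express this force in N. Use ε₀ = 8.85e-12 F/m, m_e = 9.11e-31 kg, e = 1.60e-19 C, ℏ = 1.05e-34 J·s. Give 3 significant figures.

One atomic unit of force: F_au = E_h/a₀ = m_e²e⁶/((4πε₀)³ℏ⁴) = 8.33e-8 N.
1.36e6 × 8.33e-8 N = 0.113 N

0.113 N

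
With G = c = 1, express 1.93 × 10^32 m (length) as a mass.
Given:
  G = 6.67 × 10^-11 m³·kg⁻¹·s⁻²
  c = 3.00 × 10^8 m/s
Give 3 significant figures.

Length → mass via c²/G.
1.93 × 10^32 m × (c²/G) = 2.60 × 10^59 kg

2.60 × 10^59 kg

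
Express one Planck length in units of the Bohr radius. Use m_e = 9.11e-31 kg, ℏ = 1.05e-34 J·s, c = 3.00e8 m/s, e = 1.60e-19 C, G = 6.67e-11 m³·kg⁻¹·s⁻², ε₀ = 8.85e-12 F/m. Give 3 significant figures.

Planck length: ℓ_P = √(ℏG/c³) = 1.61e-35 m
Bohr radius: a₀ = 4πε₀ℏ²/(m_e e²) = 5.26e-11 m
ratio = 1.61e-35 / 5.26e-11 = 3.06e-25

3.06e-25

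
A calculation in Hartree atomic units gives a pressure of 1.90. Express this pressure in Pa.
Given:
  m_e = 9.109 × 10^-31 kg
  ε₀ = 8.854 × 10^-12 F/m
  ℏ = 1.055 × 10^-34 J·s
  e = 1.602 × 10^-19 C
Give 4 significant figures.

One atomic unit of pressure: P_au = E_h/a₀³ = m_e⁴e¹⁰/((4πε₀)⁵ℏ⁸) = 2.929 × 10^13 Pa.
1.90 × 2.929 × 10^13 Pa = 5.565 × 10^13 Pa

5.565 × 10^13 Pa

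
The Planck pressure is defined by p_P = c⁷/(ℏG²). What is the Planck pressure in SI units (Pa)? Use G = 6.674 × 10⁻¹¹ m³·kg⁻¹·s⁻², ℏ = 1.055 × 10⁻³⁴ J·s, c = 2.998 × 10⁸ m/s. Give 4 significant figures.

p_P = c⁷/(ℏG²)
  = 2.177 × 10⁵⁹ / 4.699 × 10⁻⁵⁵
  = 4.632 × 10¹¹³ Pa

4.632 × 10¹¹³ Pa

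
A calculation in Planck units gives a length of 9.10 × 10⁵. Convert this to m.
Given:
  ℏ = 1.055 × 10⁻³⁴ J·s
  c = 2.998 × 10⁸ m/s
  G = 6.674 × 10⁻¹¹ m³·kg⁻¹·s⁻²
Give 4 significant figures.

One Planck length: ℓ_P = √(ℏG/c³) = 1.616 × 10⁻³⁵ m.
9.10 × 10⁵ × 1.616 × 10⁻³⁵ m = 1.471 × 10⁻²⁹ m

1.471 × 10⁻²⁹ m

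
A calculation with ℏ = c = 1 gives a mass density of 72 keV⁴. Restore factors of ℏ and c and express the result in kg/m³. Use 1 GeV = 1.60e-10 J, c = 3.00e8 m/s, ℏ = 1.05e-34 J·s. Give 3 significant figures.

Mass density is [E]/(c²[L]³) = [E]⁴/(ℏ³c⁵).
1 GeV⁴ → 1/(ℏ³c⁵) × (1 GeV in J)⁴ = 2.33e20 kg/m³.
Convert the energy scale: 72 keV⁴ = 7.20e-23 GeV⁴.
Result: 7.20e-23 × 2.33e20 = 0.0168 kg/m³.

0.0168 kg/m³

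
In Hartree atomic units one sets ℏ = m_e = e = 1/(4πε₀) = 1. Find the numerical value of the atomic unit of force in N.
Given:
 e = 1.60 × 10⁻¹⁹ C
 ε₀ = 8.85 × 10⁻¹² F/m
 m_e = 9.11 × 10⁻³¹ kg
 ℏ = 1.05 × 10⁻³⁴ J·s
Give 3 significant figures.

F_au = E_h/a₀ = m_e²e⁶/((4πε₀)³ℏ⁴)
E_h = 4.38 × 10⁻¹⁸ J
a₀ = 5.26 × 10⁻¹¹ m
E_h/a₀ = 8.33 × 10⁻⁸ N

8.33 × 10⁻⁸ N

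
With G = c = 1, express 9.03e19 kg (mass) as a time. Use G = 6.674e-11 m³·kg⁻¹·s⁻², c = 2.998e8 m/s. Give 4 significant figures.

Mass → time via G/c³.
9.03e19 kg × (G/c³) = 2.237e-16 s

2.237e-16 s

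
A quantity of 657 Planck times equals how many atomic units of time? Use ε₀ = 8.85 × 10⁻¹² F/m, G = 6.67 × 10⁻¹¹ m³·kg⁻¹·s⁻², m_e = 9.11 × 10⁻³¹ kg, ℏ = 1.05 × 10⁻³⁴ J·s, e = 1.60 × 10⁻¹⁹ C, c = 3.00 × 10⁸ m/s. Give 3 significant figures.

Planck time: t_P = √(ℏG/c⁵) = 5.37 × 10⁻⁴⁴ s
atomic unit of time: τ_au = (4πε₀)²ℏ³/(m_e e⁴) = 2.40 × 10⁻¹⁷ s
657 × 5.37 × 10⁻⁴⁴ / 2.40 × 10⁻¹⁷ = 1.47 × 10⁻²⁴

1.47 × 10⁻²⁴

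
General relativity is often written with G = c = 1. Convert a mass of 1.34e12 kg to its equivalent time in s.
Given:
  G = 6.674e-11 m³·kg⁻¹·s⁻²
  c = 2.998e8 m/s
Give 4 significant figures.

3.319e-24 s

Mass → time via G/c³.
1.34e12 kg × (G/c³) = 3.319e-24 s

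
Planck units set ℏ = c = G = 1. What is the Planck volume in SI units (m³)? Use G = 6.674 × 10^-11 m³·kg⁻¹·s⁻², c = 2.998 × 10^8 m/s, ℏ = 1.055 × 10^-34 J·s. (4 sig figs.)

The unique combination of the constants set to 1 with dimensions of volume is V_P = (ℏG/c³)^(3/2).
  = √(1.784 × 10^-209)
  = 4.224 × 10^-105 m³

4.224 × 10^-105 m³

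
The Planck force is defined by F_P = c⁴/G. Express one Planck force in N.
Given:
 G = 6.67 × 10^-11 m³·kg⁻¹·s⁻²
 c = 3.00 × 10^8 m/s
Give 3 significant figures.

F_P = c⁴/G
  = 8.10 × 10^33 / 6.67 × 10^-11
  = 1.21 × 10^44 N

1.21 × 10^44 N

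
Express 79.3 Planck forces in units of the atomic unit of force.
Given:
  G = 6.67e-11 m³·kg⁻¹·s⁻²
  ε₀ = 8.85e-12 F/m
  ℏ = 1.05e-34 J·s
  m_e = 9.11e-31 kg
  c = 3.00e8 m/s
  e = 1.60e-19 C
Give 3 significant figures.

1.16e53

Planck force: F_P = c⁴/G = 1.21e44 N
atomic unit of force: F_au = E_h/a₀ = m_e²e⁶/((4πε₀)³ℏ⁴) = 8.33e-8 N
79.3 × 1.21e44 / 8.33e-8 = 1.16e53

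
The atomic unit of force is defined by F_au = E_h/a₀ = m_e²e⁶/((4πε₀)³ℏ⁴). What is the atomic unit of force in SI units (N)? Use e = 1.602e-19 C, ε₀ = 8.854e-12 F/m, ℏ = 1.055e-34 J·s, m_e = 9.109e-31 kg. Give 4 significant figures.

8.220e-8 N

F_au = E_h/a₀ = m_e²e⁶/((4πε₀)³ℏ⁴)
E_h = 4.354e-18 J
a₀ = 5.297e-11 m
E_h/a₀ = 8.220e-8 N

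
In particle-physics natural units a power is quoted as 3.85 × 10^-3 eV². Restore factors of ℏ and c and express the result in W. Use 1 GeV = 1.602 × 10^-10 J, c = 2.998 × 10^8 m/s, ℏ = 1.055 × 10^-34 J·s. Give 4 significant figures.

9.366 × 10^-7 W

Power is [E]/[T] = [E]²/ℏ.
1 GeV² → 1/ℏ × (1 GeV in J)² = 2.433 × 10^14 W.
Convert the energy scale: 3.85 × 10^-3 eV² = 3.85 × 10^-21 GeV².
Result: 3.85 × 10^-21 × 2.433 × 10^14 = 9.366 × 10^-7 W.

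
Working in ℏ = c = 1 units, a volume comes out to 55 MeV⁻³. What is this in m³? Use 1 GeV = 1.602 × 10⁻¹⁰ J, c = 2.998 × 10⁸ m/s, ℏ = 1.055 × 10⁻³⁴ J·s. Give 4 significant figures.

Volume is [L]³ = [E]⁻³·(ℏc)³.
1 GeV⁻³ → (ℏc)³ × (1 GeV in J)⁻³ = 7.696 × 10⁻⁴⁸ m³.
Convert the energy scale: 55 MeV⁻³ = 5.50 × 10¹⁰ GeV⁻³.
Result: 5.50 × 10¹⁰ × 7.696 × 10⁻⁴⁸ = 4.233 × 10⁻³⁷ m³.

4.233 × 10⁻³⁷ m³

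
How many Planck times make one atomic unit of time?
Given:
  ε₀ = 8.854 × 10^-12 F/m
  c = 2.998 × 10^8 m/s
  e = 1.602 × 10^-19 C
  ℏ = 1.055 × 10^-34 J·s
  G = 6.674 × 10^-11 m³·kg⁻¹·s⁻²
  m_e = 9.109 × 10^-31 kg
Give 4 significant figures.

atomic unit of time: τ_au = (4πε₀)²ℏ³/(m_e e⁴) = 2.423 × 10^-17 s
Planck time: t_P = √(ℏG/c⁵) = 5.392 × 10^-44 s
ratio = 2.423 × 10^-17 / 5.392 × 10^-44 = 4.494 × 10^26

4.494 × 10^26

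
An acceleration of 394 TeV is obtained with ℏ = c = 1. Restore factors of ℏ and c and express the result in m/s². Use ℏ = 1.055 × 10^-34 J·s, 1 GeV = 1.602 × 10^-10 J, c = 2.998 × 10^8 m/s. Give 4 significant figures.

Acceleration is [L]/[T]² = c·[E]/ℏ.
1 GeV → c/ℏ × (1 GeV in J) = 4.552 × 10^32 m/s².
Convert the energy scale: 394 TeV = 3.94 × 10^5 GeV.
Result: 3.94 × 10^5 × 4.552 × 10^32 = 1.794 × 10^38 m/s².

1.794 × 10^38 m/s²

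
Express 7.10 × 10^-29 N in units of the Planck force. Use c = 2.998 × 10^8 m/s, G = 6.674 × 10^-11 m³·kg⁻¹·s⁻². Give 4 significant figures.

5.866 × 10^-73

Planck force: F_P = c⁴/G = 1.210 × 10^44 N.
7.10 × 10^-29 / 1.210 × 10^44 = 5.866 × 10^-73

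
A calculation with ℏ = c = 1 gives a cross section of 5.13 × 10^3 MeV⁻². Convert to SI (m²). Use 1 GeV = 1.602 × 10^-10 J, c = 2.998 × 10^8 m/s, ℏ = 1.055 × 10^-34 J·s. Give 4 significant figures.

2.000 × 10^-22 m²

Area is [L]² = [E]⁻²·(ℏc)²; restore (ℏc)².
1 GeV⁻² → (ℏc)² × (1 GeV in J)⁻² = 3.898 × 10^-32 m².
Convert the energy scale: 5.13 × 10^3 MeV⁻² = 5.13 × 10^9 GeV⁻².
Result: 5.13 × 10^9 × 3.898 × 10^-32 = 2.000 × 10^-22 m².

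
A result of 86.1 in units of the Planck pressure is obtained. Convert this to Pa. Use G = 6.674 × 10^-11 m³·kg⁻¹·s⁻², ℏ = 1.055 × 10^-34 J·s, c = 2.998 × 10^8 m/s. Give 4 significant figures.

3.988 × 10^115 Pa

One Planck pressure: p_P = c⁷/(ℏG²) = 4.632 × 10^113 Pa.
86.1 × 4.632 × 10^113 Pa = 3.988 × 10^115 Pa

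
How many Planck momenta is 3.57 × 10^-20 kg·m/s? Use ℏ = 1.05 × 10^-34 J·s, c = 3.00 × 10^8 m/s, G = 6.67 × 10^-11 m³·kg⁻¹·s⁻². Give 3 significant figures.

Planck momentum: p_P = √(ℏc³/G) = 6.52 kg·m/s.
3.57 × 10^-20 / 6.52 = 5.48 × 10^-21

5.48 × 10^-21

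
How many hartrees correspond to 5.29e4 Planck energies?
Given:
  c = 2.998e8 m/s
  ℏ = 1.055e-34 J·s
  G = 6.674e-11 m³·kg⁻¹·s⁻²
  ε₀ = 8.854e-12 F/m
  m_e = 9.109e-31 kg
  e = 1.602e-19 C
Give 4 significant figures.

2.377e31

Planck energy: E_P = √(ℏc⁵/G) = 1.957e9 J
hartree: E_h = m_e e⁴/(4πε₀ℏ)² = 4.354e-18 J
5.29e4 × 1.957e9 / 4.354e-18 = 2.377e31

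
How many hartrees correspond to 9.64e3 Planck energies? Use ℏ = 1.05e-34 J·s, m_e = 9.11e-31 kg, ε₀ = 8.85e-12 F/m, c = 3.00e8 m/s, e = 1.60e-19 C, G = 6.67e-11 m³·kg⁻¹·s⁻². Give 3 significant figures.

Planck energy: E_P = √(ℏc⁵/G) = 1.96e9 J
hartree: E_h = m_e e⁴/(4πε₀ℏ)² = 4.38e-18 J
9.64e3 × 1.96e9 / 4.38e-18 = 4.31e30

4.31e30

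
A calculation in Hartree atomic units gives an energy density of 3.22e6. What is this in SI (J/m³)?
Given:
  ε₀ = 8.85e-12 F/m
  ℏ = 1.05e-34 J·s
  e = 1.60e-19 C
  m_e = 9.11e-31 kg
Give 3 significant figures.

9.70e19 J/m³

One atomic unit of energy density: u_au = E_h/a₀³ = m_e⁴e¹⁰/((4πε₀)⁵ℏ⁸) = 3.01e13 J/m³.
3.22e6 × 3.01e13 J/m³ = 9.70e19 J/m³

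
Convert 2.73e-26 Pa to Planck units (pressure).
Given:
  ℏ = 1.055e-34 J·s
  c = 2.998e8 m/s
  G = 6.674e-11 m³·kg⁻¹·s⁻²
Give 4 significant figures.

Planck pressure: p_P = c⁷/(ℏG²) = 4.632e113 Pa.
2.73e-26 / 4.632e113 = 5.893e-140

5.893e-140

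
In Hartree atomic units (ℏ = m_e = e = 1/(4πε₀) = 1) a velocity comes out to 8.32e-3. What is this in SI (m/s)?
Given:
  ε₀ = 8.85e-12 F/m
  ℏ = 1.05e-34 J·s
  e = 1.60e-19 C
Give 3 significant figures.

One atomic unit of velocity: v_au = e²/(4πε₀ℏ) = 2.19e6 m/s.
8.32e-3 × 2.19e6 m/s = 1.82e4 m/s

1.82e4 m/s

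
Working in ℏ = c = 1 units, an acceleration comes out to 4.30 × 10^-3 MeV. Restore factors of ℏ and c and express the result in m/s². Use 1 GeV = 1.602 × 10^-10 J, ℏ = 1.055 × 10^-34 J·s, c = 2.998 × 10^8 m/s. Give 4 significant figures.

Acceleration is [L]/[T]² = c·[E]/ℏ.
1 GeV → c/ℏ × (1 GeV in J) = 4.552 × 10^32 m/s².
Convert the energy scale: 4.30 × 10^-3 MeV = 4.30 × 10^-6 GeV.
Result: 4.30 × 10^-6 × 4.552 × 10^32 = 1.958 × 10^27 m/s².

1.958 × 10^27 m/s²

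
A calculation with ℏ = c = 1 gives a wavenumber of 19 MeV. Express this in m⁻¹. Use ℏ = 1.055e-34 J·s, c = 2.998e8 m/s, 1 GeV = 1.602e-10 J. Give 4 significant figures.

9.623e13 m⁻¹

Inverse length is [E]/(ℏc).
1 GeV → 1/(ℏc) × (1 GeV in J) = 5.065e15 m⁻¹.
Convert the energy scale: 19 MeV = 0.0190 GeV.
Result: 0.0190 × 5.065e15 = 9.623e13 m⁻¹.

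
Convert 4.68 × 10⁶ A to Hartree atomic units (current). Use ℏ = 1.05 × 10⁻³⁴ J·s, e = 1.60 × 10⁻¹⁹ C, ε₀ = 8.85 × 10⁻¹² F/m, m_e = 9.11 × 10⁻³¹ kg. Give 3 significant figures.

7.01 × 10⁸

atomic unit of electric current: I_au = e E_h/ℏ = m_e e⁵/((4πε₀)²ℏ³) = 6.67 × 10⁻³ A.
4.68 × 10⁶ / 6.67 × 10⁻³ = 7.01 × 10⁸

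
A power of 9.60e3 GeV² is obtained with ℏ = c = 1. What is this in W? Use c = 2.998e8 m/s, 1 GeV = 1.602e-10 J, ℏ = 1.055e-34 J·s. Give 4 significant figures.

2.335e18 W

Power is [E]/[T] = [E]²/ℏ.
1 GeV² → 1/ℏ × (1 GeV in J)² = 2.433e14 W.
Result: 9.60e3 × 2.433e14 = 2.335e18 W.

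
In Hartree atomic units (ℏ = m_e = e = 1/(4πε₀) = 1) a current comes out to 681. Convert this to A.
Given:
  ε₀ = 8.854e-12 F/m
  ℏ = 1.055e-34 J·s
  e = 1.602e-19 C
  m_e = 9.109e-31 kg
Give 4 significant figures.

4.503 A

One atomic unit of electric current: I_au = e E_h/ℏ = m_e e⁵/((4πε₀)²ℏ³) = 6.612e-3 A.
681 × 6.612e-3 A = 4.503 A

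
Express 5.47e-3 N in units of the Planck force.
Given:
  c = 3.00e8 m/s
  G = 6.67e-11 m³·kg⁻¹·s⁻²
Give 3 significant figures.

Planck force: F_P = c⁴/G = 1.21e44 N.
5.47e-3 / 1.21e44 = 4.50e-47

4.50e-47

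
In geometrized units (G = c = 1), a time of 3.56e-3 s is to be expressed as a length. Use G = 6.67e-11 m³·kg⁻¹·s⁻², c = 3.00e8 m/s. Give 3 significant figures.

1.07e6 m

Time → length via c.
3.56e-3 s × (c) = 1.07e6 m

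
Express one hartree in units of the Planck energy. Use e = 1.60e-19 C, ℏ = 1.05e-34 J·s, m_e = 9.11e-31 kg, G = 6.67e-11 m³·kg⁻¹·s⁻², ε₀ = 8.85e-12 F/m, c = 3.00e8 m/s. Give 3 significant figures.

2.24e-27

hartree: E_h = m_e e⁴/(4πε₀ℏ)² = 4.38e-18 J
Planck energy: E_P = √(ℏc⁵/G) = 1.96e9 J
ratio = 4.38e-18 / 1.96e9 = 2.24e-27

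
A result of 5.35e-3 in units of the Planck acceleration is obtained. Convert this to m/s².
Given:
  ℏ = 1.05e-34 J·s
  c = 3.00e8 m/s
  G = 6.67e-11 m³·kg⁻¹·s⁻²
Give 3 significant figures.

One Planck acceleration: a_P = √(c⁷/(ℏG)) = 5.59e51 m/s².
5.35e-3 × 5.59e51 m/s² = 2.99e49 m/s²

2.99e49 m/s²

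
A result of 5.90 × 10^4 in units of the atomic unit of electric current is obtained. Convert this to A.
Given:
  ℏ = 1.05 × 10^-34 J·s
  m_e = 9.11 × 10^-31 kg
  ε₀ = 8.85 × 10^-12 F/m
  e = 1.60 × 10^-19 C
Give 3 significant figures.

One atomic unit of electric current: I_au = e E_h/ℏ = m_e e⁵/((4πε₀)²ℏ³) = 6.67 × 10^-3 A.
5.90 × 10^4 × 6.67 × 10^-3 A = 394 A

394 A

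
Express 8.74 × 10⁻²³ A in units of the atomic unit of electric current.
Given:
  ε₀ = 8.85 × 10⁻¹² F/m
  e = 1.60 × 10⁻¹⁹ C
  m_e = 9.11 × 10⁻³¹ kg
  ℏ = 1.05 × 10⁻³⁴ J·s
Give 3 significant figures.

atomic unit of electric current: I_au = e E_h/ℏ = m_e e⁵/((4πε₀)²ℏ³) = 6.67 × 10⁻³ A.
8.74 × 10⁻²³ / 6.67 × 10⁻³ = 1.31 × 10⁻²⁰

1.31 × 10⁻²⁰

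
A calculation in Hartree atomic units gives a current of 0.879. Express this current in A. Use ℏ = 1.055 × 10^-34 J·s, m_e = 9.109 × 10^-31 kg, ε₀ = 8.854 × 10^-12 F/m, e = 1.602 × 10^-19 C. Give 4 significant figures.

5.812 × 10^-3 A

One atomic unit of electric current: I_au = e E_h/ℏ = m_e e⁵/((4πε₀)²ℏ³) = 6.612 × 10^-3 A.
0.879 × 6.612 × 10^-3 A = 5.812 × 10^-3 A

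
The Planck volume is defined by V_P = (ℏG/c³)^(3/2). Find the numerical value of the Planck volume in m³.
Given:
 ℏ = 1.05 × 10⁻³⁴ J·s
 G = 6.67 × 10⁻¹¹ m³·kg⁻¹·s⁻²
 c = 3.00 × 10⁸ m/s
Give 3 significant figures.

4.18 × 10⁻¹⁰⁵ m³

V_P = (ℏG/c³)^(3/2)
  = √(1.75 × 10⁻²⁰⁹)
  = 4.18 × 10⁻¹⁰⁵ m³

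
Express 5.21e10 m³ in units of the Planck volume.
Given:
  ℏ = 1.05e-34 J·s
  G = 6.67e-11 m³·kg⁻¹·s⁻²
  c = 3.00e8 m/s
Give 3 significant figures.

Planck volume: V_P = (ℏG/c³)^(3/2) = 4.18e-105 m³.
5.21e10 / 4.18e-105 = 1.25e115

1.25e115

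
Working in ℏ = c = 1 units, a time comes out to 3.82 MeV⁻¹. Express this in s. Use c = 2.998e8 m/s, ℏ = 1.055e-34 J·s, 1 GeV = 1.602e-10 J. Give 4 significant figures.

2.516e-21 s

A time is [E]⁻¹ in ℏ=c=1; restore one factor of ℏ.
1 GeV⁻¹ → ℏ × (1 GeV in J)⁻¹ = 6.586e-25 s.
Convert the energy scale: 3.82 MeV⁻¹ = 3.82e3 GeV⁻¹.
Result: 3.82e3 × 6.586e-25 = 2.516e-21 s.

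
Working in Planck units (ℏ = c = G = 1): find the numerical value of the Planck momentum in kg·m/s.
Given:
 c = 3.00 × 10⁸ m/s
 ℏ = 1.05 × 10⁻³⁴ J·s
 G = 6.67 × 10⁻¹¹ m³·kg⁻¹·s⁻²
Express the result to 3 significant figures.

The unique combination of the constants set to 1 with dimensions of momentum is p_P = √(ℏc³/G).
  = √(42.5)
  = 6.52 kg·m/s

6.52 kg·m/s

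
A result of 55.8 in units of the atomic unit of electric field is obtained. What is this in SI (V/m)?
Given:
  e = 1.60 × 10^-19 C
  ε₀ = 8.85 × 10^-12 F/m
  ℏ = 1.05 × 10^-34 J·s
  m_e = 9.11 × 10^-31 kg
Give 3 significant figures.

2.90 × 10^13 V/m

One atomic unit of electric field: E_au = E_h/(e a₀) = m_e²e⁵/((4πε₀)³ℏ⁴) = 5.20 × 10^11 V/m.
55.8 × 5.20 × 10^11 V/m = 2.90 × 10^13 V/m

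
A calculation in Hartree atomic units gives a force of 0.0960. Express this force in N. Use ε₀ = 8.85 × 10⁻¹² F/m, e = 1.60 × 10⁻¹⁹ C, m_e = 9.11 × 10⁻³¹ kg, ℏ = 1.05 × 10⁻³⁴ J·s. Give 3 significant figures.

7.99 × 10⁻⁹ N

One atomic unit of force: F_au = E_h/a₀ = m_e²e⁶/((4πε₀)³ℏ⁴) = 8.33 × 10⁻⁸ N.
0.0960 × 8.33 × 10⁻⁸ N = 7.99 × 10⁻⁹ N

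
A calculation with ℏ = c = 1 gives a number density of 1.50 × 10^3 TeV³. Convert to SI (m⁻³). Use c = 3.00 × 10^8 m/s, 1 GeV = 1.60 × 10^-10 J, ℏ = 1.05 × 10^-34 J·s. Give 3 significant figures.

1.97 × 10^59 m⁻³

Number density is [L]⁻³ = [E]³/(ℏc)³.
1 GeV³ → 1/(ℏc)³ × (1 GeV in J)³ = 1.31 × 10^47 m⁻³.
Convert the energy scale: 1.50 × 10^3 TeV³ = 1.50 × 10^12 GeV³.
Result: 1.50 × 10^12 × 1.31 × 10^47 = 1.97 × 10^59 m⁻³.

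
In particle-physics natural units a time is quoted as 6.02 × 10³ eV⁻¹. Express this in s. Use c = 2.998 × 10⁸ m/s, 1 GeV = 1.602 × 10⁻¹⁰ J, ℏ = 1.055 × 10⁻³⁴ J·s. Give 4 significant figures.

3.964 × 10⁻¹² s

A time is [E]⁻¹ in ℏ=c=1; restore one factor of ℏ.
1 GeV⁻¹ → ℏ × (1 GeV in J)⁻¹ = 6.586 × 10⁻²⁵ s.
Convert the energy scale: 6.02 × 10³ eV⁻¹ = 6.02 × 10¹² GeV⁻¹.
Result: 6.02 × 10¹² × 6.586 × 10⁻²⁵ = 3.964 × 10⁻¹² s.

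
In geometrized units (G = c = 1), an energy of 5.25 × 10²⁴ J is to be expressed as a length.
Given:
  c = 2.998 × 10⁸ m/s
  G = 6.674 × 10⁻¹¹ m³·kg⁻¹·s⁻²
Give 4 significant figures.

4.337 × 10⁻²⁰ m

Energy → length via G/c⁴.
5.25 × 10²⁴ J × (G/c⁴) = 4.337 × 10⁻²⁰ m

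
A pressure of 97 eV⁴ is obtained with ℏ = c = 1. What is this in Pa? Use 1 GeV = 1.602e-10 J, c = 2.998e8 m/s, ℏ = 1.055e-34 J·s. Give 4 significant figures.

Pressure is [E]/[L]³ = [E]⁴/(ℏc)³.
1 GeV⁴ → 1/(ℏc)³ × (1 GeV in J)⁴ = 2.082e37 Pa.
Convert the energy scale: 97 eV⁴ = 9.70e-35 GeV⁴.
Result: 9.70e-35 × 2.082e37 = 2.019e3 Pa.

2.019e3 Pa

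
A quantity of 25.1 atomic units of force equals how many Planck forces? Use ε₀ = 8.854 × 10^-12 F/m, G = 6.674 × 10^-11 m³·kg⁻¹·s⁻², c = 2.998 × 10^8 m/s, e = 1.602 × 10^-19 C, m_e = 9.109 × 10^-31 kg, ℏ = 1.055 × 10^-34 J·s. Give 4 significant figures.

1.704 × 10^-50

atomic unit of force: F_au = E_h/a₀ = m_e²e⁶/((4πε₀)³ℏ⁴) = 8.220 × 10^-8 N
Planck force: F_P = c⁴/G = 1.210 × 10^44 N
25.1 × 8.220 × 10^-8 / 1.210 × 10^44 = 1.704 × 10^-50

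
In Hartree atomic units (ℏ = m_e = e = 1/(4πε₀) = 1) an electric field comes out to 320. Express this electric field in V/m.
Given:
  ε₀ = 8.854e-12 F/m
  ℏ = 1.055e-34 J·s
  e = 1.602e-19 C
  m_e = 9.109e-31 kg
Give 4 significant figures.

1.642e14 V/m

One atomic unit of electric field: E_au = E_h/(e a₀) = m_e²e⁵/((4πε₀)³ℏ⁴) = 5.131e11 V/m.
320 × 5.131e11 V/m = 1.642e14 V/m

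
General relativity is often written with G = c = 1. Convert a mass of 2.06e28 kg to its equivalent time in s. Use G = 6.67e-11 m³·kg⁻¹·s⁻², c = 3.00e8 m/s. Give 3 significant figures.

5.09e-8 s

Mass → time via G/c³.
2.06e28 kg × (G/c³) = 5.09e-8 s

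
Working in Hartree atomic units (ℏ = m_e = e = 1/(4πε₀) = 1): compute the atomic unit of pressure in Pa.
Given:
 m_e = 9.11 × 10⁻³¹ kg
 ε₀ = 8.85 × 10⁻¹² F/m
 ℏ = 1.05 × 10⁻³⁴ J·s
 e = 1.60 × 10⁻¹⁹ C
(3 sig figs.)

The unique combination of the constants set to 1 with dimensions of pressure is P_au = E_h/a₀³ = m_e⁴e¹⁰/((4πε₀)⁵ℏ⁸).
E_h = 4.38 × 10⁻¹⁸ J
a₀ = 5.26 × 10⁻¹¹ m
E_h/a₀³ = 3.01 × 10¹³ Pa

3.01 × 10¹³ Pa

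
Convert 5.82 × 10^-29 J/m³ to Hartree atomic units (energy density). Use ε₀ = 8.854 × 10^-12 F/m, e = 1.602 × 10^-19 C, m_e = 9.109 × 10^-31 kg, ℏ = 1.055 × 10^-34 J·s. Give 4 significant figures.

atomic unit of energy density: u_au = E_h/a₀³ = m_e⁴e¹⁰/((4πε₀)⁵ℏ⁸) = 2.929 × 10^13 J/m³.
5.82 × 10^-29 / 2.929 × 10^13 = 1.987 × 10^-42

1.987 × 10^-42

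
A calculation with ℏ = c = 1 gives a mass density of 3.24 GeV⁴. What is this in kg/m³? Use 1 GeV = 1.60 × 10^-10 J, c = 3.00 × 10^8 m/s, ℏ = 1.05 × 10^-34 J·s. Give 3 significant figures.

7.55 × 10^20 kg/m³

Mass density is [E]/(c²[L]³) = [E]⁴/(ℏ³c⁵).
1 GeV⁴ → 1/(ℏ³c⁵) × (1 GeV in J)⁴ = 2.33 × 10^20 kg/m³.
Result: 3.24 × 2.33 × 10^20 = 7.55 × 10^20 kg/m³.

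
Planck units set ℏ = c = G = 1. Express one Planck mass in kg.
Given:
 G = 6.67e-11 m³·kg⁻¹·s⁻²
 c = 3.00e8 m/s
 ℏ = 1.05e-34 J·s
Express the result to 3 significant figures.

From ℏ = c = G = 1 the mass scale is m_P = √(ℏc/G).
  = √(4.72e-16)
  = 2.17e-8 kg

2.17e-8 kg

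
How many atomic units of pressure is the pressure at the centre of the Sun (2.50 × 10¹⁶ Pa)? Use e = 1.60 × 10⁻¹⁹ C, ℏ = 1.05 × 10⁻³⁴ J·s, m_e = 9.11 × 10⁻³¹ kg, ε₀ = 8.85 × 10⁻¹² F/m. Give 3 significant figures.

830

atomic unit of pressure: P_au = E_h/a₀³ = m_e⁴e¹⁰/((4πε₀)⁵ℏ⁸) = 3.01 × 10¹³ Pa.
2.50 × 10¹⁶ / 3.01 × 10¹³ = 830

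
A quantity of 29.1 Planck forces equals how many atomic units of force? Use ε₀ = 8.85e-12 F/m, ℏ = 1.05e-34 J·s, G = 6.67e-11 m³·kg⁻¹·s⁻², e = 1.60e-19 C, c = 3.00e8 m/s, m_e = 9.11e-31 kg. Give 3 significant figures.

Planck force: F_P = c⁴/G = 1.21e44 N
atomic unit of force: F_au = E_h/a₀ = m_e²e⁶/((4πε₀)³ℏ⁴) = 8.33e-8 N
29.1 × 1.21e44 / 8.33e-8 = 4.24e52

4.24e52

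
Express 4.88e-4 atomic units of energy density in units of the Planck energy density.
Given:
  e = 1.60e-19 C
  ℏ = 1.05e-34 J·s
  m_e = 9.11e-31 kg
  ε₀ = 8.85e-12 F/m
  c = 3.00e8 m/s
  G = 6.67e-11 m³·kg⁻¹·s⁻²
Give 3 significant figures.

atomic unit of energy density: u_au = E_h/a₀³ = m_e⁴e¹⁰/((4πε₀)⁵ℏ⁸) = 3.01e13 J/m³
Planck energy density: u_P = c⁷/(ℏG²) = 4.68e113 J/m³
4.88e-4 × 3.01e13 / 4.68e113 = 3.14e-104

3.14e-104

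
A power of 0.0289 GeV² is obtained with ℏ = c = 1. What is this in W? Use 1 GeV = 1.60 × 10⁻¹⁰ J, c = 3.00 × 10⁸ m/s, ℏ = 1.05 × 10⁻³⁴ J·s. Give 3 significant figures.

Power is [E]/[T] = [E]²/ℏ.
1 GeV² → 1/ℏ × (1 GeV in J)² = 2.44 × 10¹⁴ W.
Result: 0.0289 × 2.44 × 10¹⁴ = 7.05 × 10¹² W.

7.05 × 10¹² W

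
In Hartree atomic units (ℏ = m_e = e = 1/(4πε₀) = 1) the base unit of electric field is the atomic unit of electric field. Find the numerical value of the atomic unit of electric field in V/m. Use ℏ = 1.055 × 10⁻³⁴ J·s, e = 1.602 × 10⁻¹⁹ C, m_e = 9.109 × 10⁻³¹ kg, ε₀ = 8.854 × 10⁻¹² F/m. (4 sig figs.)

E_au = E_h/(e a₀) = m_e²e⁵/((4πε₀)³ℏ⁴)
E_h = 4.354 × 10⁻¹⁸ J
a₀ = 5.297 × 10⁻¹¹ m
E_h/(e·a₀) = 5.131 × 10¹¹ V/m

5.131 × 10¹¹ V/m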